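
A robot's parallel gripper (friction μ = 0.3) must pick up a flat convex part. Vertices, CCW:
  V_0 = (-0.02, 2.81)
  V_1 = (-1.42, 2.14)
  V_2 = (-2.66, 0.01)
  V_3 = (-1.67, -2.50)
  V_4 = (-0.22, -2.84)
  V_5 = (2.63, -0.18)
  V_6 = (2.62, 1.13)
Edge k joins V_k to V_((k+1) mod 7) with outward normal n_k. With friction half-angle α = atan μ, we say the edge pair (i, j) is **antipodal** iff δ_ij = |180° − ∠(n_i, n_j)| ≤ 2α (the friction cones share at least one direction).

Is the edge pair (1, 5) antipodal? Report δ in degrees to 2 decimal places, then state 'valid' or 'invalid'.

α = atan 0.3 = 16.70°;  2α = 33.40°
edge 1: e_1 = (-1.24, -2.13);  n_1 = (-0.8642, +0.5031)
edge 5: e_5 = (-0.01, +1.31);  n_5 = (+1.0000, +0.0076)
∠(n_1, n_5) = 149.36°
δ = |180° − 149.36°| = 30.64°
30.64° ≤ 2α = 33.40°  →  valid

δ = 30.64°, valid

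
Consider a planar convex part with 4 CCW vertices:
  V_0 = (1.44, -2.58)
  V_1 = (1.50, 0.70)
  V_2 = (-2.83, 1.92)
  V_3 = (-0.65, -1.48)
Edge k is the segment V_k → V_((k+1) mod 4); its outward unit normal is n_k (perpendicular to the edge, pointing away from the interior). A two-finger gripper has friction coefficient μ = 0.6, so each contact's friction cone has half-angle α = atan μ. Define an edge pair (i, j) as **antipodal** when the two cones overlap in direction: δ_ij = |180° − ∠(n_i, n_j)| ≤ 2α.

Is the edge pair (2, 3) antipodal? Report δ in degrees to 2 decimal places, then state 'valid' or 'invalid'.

α = atan 0.6 = 30.96°;  2α = 61.93°
edge 2: e_2 = (+2.18, -3.40);  n_2 = (-0.8418, -0.5398)
edge 3: e_3 = (+2.09, -1.10);  n_3 = (-0.4657, -0.8849)
∠(n_2, n_3) = 29.57°
δ = |180° − 29.57°| = 150.43°
150.43° > 2α = 61.93°  →  invalid

δ = 150.43°, invalid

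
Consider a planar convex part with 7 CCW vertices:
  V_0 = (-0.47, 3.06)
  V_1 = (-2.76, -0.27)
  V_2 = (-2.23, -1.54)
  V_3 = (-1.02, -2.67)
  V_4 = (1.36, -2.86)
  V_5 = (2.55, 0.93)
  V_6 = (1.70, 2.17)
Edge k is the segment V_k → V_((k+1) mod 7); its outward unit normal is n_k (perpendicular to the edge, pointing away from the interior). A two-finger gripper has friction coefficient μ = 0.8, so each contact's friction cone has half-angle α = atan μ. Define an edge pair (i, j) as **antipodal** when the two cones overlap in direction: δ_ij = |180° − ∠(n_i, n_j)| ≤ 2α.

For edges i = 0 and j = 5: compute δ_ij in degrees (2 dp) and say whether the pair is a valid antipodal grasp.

δ = 68.95°, valid

α = atan 0.8 = 38.66°;  2α = 77.32°
edge 0: e_0 = (-2.29, -3.33);  n_0 = (-0.8240, +0.5666)
edge 5: e_5 = (-0.85, +1.24);  n_5 = (+0.8248, +0.5654)
∠(n_0, n_5) = 111.05°
δ = |180° − 111.05°| = 68.95°
68.95° ≤ 2α = 77.32°  →  valid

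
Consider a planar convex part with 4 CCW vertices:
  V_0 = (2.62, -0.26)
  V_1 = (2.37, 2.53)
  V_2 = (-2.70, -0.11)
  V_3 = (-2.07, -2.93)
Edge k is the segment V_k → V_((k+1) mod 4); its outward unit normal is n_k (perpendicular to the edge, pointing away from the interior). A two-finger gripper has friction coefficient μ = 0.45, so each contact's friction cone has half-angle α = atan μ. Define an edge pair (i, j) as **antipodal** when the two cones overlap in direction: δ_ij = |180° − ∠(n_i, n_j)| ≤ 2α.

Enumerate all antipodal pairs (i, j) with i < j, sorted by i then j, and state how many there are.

α = atan 0.45 = 24.23°;  2α = 48.46°
n_0 = (+0.9960, +0.0892)
n_1 = (-0.4618, +0.8870)
n_2 = (-0.9759, -0.2180)
n_3 = (+0.4947, -0.8690)
  (0,1): δ = 67.61°  ·
  (0,2): δ = 7.47°  ✓
  (0,3): δ = 114.53°  ·
  (1,2): δ = 104.91°  ·
  (1,3): δ = 2.15°  ✓
  (2,3): δ = 72.94°  ·
antipodal pairs: 2

count = 2; pairs: (0,2), (1,3)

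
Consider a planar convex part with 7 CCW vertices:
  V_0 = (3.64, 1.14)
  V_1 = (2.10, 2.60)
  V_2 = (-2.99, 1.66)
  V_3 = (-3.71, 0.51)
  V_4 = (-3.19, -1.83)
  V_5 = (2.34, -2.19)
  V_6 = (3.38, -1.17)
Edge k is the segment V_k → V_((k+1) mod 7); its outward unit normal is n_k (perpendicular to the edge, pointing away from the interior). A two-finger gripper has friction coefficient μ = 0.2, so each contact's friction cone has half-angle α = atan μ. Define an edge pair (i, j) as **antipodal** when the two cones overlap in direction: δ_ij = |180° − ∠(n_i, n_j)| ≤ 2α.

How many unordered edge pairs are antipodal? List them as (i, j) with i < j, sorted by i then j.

count = 3; pairs: (1,4), (2,5), (3,6)

α = atan 0.2 = 11.31°;  2α = 22.62°
n_0 = (+0.6880, +0.7257)
n_1 = (-0.1816, +0.9834)
n_2 = (-0.8476, +0.5307)
n_3 = (-0.9762, -0.2169)
n_4 = (-0.0650, -0.9979)
n_5 = (+0.7002, -0.7139)
n_6 = (+0.9937, -0.1118)
  (0,1): δ = 126.06°  ·
  (0,2): δ = 78.58°  ·
  (0,3): δ = 34.00°  ·
  (0,4): δ = 39.75°  ·
  (0,5): δ = 87.92°  ·
  (0,6): δ = 127.05°  ·
  (1,2): δ = 132.51°  ·
  (1,3): δ = 87.93°  ·
  (1,4): δ = 14.19°  ✓
  (1,5): δ = 33.98°  ·
  (1,6): δ = 73.11°  ·
  (2,3): δ = 135.42°  ·
  (2,4): δ = 61.67°  ·
  (2,5): δ = 13.51°  ✓
  (2,6): δ = 25.63°  ·
  (3,4): δ = 106.25°  ·
  (3,5): δ = 58.09°  ·
  (3,6): δ = 18.95°  ✓
  (4,5): δ = 131.83°  ·
  (4,6): δ = 92.70°  ·
  (5,6): δ = 140.87°  ·
antipodal pairs: 3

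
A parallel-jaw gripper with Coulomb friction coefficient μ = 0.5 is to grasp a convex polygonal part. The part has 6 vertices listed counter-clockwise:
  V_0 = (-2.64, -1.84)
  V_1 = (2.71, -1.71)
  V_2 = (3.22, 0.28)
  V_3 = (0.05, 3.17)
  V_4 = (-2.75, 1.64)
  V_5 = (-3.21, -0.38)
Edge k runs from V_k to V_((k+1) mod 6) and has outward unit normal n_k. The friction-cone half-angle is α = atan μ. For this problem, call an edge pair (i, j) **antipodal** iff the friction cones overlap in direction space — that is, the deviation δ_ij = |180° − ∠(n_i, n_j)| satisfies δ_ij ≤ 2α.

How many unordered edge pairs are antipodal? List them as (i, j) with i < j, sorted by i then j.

count = 6; pairs: (0,2), (0,3), (1,3), (1,4), (1,5), (2,5)

α = atan 0.5 = 26.57°;  2α = 53.13°
n_0 = (+0.0243, -0.9997)
n_1 = (+0.9687, -0.2483)
n_2 = (+0.6737, +0.7390)
n_3 = (-0.4795, +0.8775)
n_4 = (-0.9750, +0.2220)
n_5 = (-0.9315, -0.3637)
  (0,1): δ = 105.77°  ·
  (0,2): δ = 43.75°  ✓
  (0,3): δ = 27.26°  ✓
  (0,4): δ = 75.78°  ·
  (0,5): δ = 109.93°  ·
  (1,2): δ = 117.98°  ·
  (1,3): δ = 46.97°  ✓
  (1,4): δ = 1.55°  ✓
  (1,5): δ = 35.70°  ✓
  (2,3): δ = 108.99°  ·
  (2,4): δ = 60.47°  ·
  (2,5): δ = 26.32°  ✓
  (3,4): δ = 131.48°  ·
  (3,5): δ = 97.33°  ·
  (4,5): δ = 145.84°  ·
antipodal pairs: 6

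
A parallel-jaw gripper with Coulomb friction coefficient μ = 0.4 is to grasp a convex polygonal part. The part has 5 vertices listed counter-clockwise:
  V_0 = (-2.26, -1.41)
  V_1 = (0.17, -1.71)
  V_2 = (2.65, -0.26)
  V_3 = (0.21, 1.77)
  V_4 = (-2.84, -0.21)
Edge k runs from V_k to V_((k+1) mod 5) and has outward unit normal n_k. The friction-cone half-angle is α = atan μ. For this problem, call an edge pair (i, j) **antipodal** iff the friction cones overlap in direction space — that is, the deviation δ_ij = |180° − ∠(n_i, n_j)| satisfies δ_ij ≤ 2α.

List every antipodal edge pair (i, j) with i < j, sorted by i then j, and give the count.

count = 4; pairs: (0,2), (0,3), (1,3), (2,4)

α = atan 0.4 = 21.80°;  2α = 43.60°
n_0 = (-0.1225, -0.9925)
n_1 = (+0.5047, -0.8633)
n_2 = (+0.6396, +0.7687)
n_3 = (-0.5445, +0.8388)
n_4 = (-0.9003, -0.4352)
  (0,1): δ = 142.65°  ·
  (0,2): δ = 32.72°  ✓
  (0,3): δ = 40.03°  ✓
  (0,4): δ = 122.83°  ·
  (1,2): δ = 70.07°  ·
  (1,3): δ = 2.68°  ✓
  (1,4): δ = 85.48°  ·
  (2,3): δ = 107.25°  ·
  (2,4): δ = 24.44°  ✓
  (3,4): δ = 97.19°  ·
antipodal pairs: 4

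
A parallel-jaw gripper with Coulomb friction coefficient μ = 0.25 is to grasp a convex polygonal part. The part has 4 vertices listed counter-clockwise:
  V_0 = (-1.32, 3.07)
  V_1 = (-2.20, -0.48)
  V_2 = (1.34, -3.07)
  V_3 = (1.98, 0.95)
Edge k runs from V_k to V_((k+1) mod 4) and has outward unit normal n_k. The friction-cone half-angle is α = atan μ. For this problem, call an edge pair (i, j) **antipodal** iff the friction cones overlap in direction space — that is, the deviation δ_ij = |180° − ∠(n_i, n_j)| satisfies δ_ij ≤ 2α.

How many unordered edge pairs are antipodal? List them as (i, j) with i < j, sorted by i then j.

α = atan 0.25 = 14.04°;  2α = 28.07°
n_0 = (-0.9706, +0.2406)
n_1 = (-0.5905, -0.8071)
n_2 = (+0.9876, -0.1572)
n_3 = (+0.5405, +0.8413)
  (0,1): δ = 112.27°  ·
  (0,2): δ = 4.88°  ✓
  (0,3): δ = 71.20°  ·
  (1,2): δ = 62.86°  ·
  (1,3): δ = 3.47°  ✓
  (2,3): δ = 113.67°  ·
antipodal pairs: 2

count = 2; pairs: (0,2), (1,3)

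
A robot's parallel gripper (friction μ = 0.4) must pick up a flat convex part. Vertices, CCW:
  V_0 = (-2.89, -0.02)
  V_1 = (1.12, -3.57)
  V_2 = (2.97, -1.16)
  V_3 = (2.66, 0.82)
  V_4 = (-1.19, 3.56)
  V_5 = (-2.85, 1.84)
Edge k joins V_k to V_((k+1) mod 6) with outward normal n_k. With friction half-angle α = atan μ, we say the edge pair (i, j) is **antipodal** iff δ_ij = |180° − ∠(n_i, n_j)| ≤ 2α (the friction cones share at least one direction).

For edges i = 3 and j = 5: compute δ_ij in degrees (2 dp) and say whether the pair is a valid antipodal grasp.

α = atan 0.4 = 21.80°;  2α = 43.60°
edge 3: e_3 = (-3.85, +2.74);  n_3 = (+0.5798, +0.8147)
edge 5: e_5 = (-0.04, -1.86);  n_5 = (-0.9998, +0.0215)
∠(n_3, n_5) = 124.21°
δ = |180° − 124.21°| = 55.79°
55.79° > 2α = 43.60°  →  invalid

δ = 55.79°, invalid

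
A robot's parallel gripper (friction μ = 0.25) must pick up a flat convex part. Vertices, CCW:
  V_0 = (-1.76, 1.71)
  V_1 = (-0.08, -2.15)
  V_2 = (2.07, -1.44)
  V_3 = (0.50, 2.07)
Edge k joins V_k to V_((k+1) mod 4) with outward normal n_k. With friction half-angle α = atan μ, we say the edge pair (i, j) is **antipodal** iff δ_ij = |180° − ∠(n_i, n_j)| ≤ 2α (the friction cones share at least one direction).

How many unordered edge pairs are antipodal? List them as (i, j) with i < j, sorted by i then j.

count = 2; pairs: (0,2), (1,3)

α = atan 0.25 = 14.04°;  2α = 28.07°
n_0 = (-0.9169, -0.3991)
n_1 = (+0.3136, -0.9496)
n_2 = (+0.9128, +0.4083)
n_3 = (-0.1573, +0.9875)
  (0,1): δ = 95.25°  ·
  (0,2): δ = 0.58°  ✓
  (0,3): δ = 75.53°  ·
  (1,2): δ = 84.18°  ·
  (1,3): δ = 9.22°  ✓
  (2,3): δ = 105.05°  ·
antipodal pairs: 2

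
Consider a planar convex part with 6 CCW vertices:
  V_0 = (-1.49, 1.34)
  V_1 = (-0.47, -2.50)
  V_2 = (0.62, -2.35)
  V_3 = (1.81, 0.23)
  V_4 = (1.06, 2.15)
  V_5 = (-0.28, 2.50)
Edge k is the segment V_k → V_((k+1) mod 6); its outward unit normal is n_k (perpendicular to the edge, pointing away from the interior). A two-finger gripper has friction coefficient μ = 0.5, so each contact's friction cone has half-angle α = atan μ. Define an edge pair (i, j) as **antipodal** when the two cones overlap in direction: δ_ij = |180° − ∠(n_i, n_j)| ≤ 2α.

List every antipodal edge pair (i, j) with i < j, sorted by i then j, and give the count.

count = 5; pairs: (0,2), (0,3), (1,4), (1,5), (2,5)

α = atan 0.5 = 26.57°;  2α = 53.13°
n_0 = (-0.9665, -0.2567)
n_1 = (+0.1363, -0.9907)
n_2 = (+0.9081, -0.4188)
n_3 = (+0.9315, +0.3639)
n_4 = (+0.2527, +0.9675)
n_5 = (-0.6920, +0.7219)
  (0,1): δ = 97.04°  ·
  (0,2): δ = 39.64°  ✓
  (0,3): δ = 6.46°  ✓
  (0,4): δ = 60.49°  ·
  (0,5): δ = 118.92°  ·
  (1,2): δ = 122.60°  ·
  (1,3): δ = 76.50°  ·
  (1,4): δ = 22.47°  ✓
  (1,5): δ = 35.96°  ✓
  (2,3): δ = 133.90°  ·
  (2,4): δ = 79.88°  ·
  (2,5): δ = 21.45°  ✓
  (3,4): δ = 125.98°  ·
  (3,5): δ = 67.55°  ·
  (4,5): δ = 121.57°  ·
antipodal pairs: 5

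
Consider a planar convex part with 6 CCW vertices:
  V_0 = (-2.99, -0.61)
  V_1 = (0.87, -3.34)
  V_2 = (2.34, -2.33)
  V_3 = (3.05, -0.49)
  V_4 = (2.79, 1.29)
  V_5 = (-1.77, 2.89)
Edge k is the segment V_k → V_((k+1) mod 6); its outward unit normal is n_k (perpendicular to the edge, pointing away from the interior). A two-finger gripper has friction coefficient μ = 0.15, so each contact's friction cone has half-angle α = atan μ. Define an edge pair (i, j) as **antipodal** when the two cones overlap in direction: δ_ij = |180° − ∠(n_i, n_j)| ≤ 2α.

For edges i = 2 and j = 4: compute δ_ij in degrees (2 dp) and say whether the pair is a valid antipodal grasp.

α = atan 0.15 = 8.53°;  2α = 17.06°
edge 2: e_2 = (+0.71, +1.84);  n_2 = (+0.9330, -0.3600)
edge 4: e_4 = (-4.56, +1.60);  n_4 = (+0.3311, +0.9436)
∠(n_2, n_4) = 91.77°
δ = |180° − 91.77°| = 88.23°
88.23° > 2α = 17.06°  →  invalid

δ = 88.23°, invalid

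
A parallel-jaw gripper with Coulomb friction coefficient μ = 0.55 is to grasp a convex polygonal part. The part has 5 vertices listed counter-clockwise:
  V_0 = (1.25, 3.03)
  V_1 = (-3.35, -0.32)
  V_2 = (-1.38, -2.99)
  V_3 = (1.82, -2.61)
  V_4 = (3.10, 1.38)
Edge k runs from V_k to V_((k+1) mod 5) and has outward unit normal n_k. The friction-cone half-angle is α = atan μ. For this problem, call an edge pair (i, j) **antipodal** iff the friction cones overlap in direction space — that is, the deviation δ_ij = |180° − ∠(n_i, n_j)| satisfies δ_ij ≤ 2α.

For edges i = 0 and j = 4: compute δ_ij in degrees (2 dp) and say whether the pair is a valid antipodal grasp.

α = atan 0.55 = 28.81°;  2α = 57.62°
edge 0: e_0 = (-4.60, -3.35);  n_0 = (-0.5887, +0.8084)
edge 4: e_4 = (-1.85, +1.65);  n_4 = (+0.6656, +0.7463)
∠(n_0, n_4) = 77.79°
δ = |180° − 77.79°| = 102.21°
102.21° > 2α = 57.62°  →  invalid

δ = 102.21°, invalid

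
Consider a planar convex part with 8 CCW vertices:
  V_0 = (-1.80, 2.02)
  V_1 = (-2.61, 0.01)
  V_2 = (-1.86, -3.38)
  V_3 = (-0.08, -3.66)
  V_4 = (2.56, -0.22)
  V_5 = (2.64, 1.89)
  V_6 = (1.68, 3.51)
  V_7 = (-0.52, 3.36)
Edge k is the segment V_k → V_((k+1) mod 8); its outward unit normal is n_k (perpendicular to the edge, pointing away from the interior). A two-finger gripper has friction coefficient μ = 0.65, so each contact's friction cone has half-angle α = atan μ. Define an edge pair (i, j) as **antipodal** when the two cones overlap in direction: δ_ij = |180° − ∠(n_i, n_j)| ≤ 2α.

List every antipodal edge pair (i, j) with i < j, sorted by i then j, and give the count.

count = 12; pairs: (0,3), (0,4), (0,5), (1,3), (1,4), (1,5), (2,5), (2,6), (2,7), (3,6), (3,7), (4,7)

α = atan 0.65 = 33.02°;  2α = 66.05°
n_0 = (-0.9275, +0.3738)
n_1 = (-0.9764, -0.2160)
n_2 = (-0.1554, -0.9879)
n_3 = (+0.7933, -0.6088)
n_4 = (+0.9993, -0.0379)
n_5 = (+0.8603, +0.5098)
n_6 = (-0.0680, +0.9977)
n_7 = (-0.7231, +0.6907)
  (0,1): δ = 145.58°  ·
  (0,2): δ = 76.99°  ·
  (0,3): δ = 15.56°  ✓
  (0,4): δ = 19.78°  ✓
  (0,5): δ = 52.60°  ✓
  (0,6): δ = 115.85°  ·
  (0,7): δ = 158.26°  ·
  (1,2): δ = 111.41°  ·
  (1,3): δ = 49.98°  ✓
  (1,4): δ = 14.65°  ✓
  (1,5): δ = 18.18°  ✓
  (1,6): δ = 81.43°  ·
  (1,7): δ = 123.84°  ·
  (2,3): δ = 118.56°  ·
  (2,4): δ = 83.23°  ·
  (2,5): δ = 50.41°  ✓
  (2,6): δ = 12.84°  ✓
  (2,7): δ = 55.25°  ✓
  (3,4): δ = 144.67°  ·
  (3,5): δ = 111.85°  ·
  (3,6): δ = 48.60°  ✓
  (3,7): δ = 6.18°  ✓
  (4,5): δ = 147.18°  ·
  (4,6): δ = 83.93°  ·
  (4,7): δ = 41.52°  ✓
  (5,6): δ = 116.75°  ·
  (5,7): δ = 74.34°  ·
  (6,7): δ = 137.59°  ·
antipodal pairs: 12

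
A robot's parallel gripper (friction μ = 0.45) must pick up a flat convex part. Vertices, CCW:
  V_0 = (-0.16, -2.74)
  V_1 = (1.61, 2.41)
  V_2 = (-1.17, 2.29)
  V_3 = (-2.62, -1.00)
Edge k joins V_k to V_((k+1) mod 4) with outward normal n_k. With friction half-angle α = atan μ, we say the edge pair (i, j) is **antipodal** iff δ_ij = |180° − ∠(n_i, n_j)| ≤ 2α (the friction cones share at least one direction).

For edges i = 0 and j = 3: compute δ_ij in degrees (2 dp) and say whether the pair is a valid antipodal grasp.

α = atan 0.45 = 24.23°;  2α = 48.46°
edge 0: e_0 = (+1.77, +5.15);  n_0 = (+0.9457, -0.3250)
edge 3: e_3 = (+2.46, -1.74);  n_3 = (-0.5775, -0.8164)
∠(n_0, n_3) = 106.31°
δ = |180° − 106.31°| = 73.69°
73.69° > 2α = 48.46°  →  invalid

δ = 73.69°, invalid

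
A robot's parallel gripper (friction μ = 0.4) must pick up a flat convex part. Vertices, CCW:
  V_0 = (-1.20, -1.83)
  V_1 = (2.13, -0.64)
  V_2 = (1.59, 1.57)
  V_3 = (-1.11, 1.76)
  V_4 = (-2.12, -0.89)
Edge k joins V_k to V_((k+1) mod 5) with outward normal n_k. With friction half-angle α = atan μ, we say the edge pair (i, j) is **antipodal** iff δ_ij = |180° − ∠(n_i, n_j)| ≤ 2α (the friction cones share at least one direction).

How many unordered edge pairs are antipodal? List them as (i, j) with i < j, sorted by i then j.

count = 4; pairs: (0,2), (1,3), (1,4), (2,4)

α = atan 0.4 = 21.80°;  2α = 43.60°
n_0 = (+0.3365, -0.9417)
n_1 = (+0.9714, +0.2374)
n_2 = (+0.0702, +0.9975)
n_3 = (-0.9344, +0.3561)
n_4 = (-0.7147, -0.6995)
  (0,1): δ = 95.93°  ·
  (0,2): δ = 23.69°  ✓
  (0,3): δ = 49.47°  ·
  (0,4): δ = 114.72°  ·
  (1,2): δ = 107.76°  ·
  (1,3): δ = 34.59°  ✓
  (1,4): δ = 30.65°  ✓
  (2,3): δ = 106.84°  ·
  (2,4): δ = 41.59°  ✓
  (3,4): δ = 114.75°  ·
antipodal pairs: 4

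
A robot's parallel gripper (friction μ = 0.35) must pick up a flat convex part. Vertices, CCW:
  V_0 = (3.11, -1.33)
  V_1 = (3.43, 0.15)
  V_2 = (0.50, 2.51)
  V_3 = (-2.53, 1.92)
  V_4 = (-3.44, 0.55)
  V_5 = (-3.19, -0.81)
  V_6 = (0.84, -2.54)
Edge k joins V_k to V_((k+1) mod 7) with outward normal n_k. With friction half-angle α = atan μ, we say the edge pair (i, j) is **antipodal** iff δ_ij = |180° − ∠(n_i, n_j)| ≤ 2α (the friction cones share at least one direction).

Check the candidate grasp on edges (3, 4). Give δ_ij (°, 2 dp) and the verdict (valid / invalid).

δ = 135.99°, invalid

α = atan 0.35 = 19.29°;  2α = 38.58°
edge 3: e_3 = (-0.91, -1.37);  n_3 = (-0.8330, +0.5533)
edge 4: e_4 = (+0.25, -1.36);  n_4 = (-0.9835, -0.1808)
∠(n_3, n_4) = 44.01°
δ = |180° − 44.01°| = 135.99°
135.99° > 2α = 38.58°  →  invalid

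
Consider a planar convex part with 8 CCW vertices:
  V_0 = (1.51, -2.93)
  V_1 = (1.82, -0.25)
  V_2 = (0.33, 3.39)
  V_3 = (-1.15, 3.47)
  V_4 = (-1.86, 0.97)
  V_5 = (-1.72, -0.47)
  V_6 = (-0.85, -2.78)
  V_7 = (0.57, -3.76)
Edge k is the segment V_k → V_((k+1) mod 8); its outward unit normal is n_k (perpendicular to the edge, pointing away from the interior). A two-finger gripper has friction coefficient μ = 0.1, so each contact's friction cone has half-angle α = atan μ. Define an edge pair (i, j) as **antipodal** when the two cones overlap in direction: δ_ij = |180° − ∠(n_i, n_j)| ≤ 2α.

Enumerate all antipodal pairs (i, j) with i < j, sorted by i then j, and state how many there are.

α = atan 0.1 = 5.71°;  2α = 11.42°
n_0 = (+0.9934, -0.1149)
n_1 = (+0.9255, +0.3788)
n_2 = (+0.0540, +0.9985)
n_3 = (-0.9620, +0.2732)
n_4 = (-0.9953, -0.0968)
n_5 = (-0.9358, -0.3525)
n_6 = (-0.5680, -0.8230)
n_7 = (+0.6619, -0.7496)
  (0,1): δ = 151.14°  ·
  (0,2): δ = 86.50°  ·
  (0,3): δ = 9.26°  ✓
  (0,4): δ = 12.15°  ·
  (0,5): δ = 27.24°  ·
  (0,6): δ = 61.99°  ·
  (0,7): δ = 138.04°  ·
  (1,2): δ = 115.36°  ·
  (1,3): δ = 38.12°  ·
  (1,4): δ = 16.71°  ·
  (1,5): δ = 1.62°  ✓
  (1,6): δ = 33.13°  ·
  (1,7): δ = 109.18°  ·
  (2,3): δ = 102.76°  ·
  (2,4): δ = 81.35°  ·
  (2,5): δ = 66.27°  ·
  (2,6): δ = 31.52°  ·
  (2,7): δ = 44.54°  ·
  (3,4): δ = 158.59°  ·
  (3,5): δ = 143.51°  ·
  (3,6): δ = 108.76°  ·
  (3,7): δ = 32.70°  ·
  (4,5): δ = 164.92°  ·
  (4,6): δ = 130.16°  ·
  (4,7): δ = 54.11°  ·
  (5,6): δ = 145.25°  ·
  (5,7): δ = 69.19°  ·
  (6,7): δ = 103.95°  ·
antipodal pairs: 2

count = 2; pairs: (0,3), (1,5)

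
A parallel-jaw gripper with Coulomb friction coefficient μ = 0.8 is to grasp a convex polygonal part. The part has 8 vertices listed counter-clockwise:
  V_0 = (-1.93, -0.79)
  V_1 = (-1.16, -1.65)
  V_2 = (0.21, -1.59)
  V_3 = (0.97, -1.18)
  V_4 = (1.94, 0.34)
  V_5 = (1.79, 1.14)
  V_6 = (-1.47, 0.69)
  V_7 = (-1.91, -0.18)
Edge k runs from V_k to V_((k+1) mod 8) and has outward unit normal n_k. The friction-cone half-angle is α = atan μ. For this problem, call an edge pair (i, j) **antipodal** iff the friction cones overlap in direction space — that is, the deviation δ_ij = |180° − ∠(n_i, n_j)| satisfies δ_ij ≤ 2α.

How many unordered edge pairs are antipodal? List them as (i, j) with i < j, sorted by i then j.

α = atan 0.8 = 38.66°;  2α = 77.32°
n_0 = (-0.7450, -0.6670)
n_1 = (+0.0438, -0.9990)
n_2 = (+0.4748, -0.8801)
n_3 = (+0.8430, -0.5380)
n_4 = (+0.9829, +0.1843)
n_5 = (-0.1367, +0.9906)
n_6 = (-0.8924, +0.4513)
n_7 = (-0.9995, +0.0328)
  (0,1): δ = 129.33°  ·
  (0,2): δ = 103.49°  ·
  (0,3): δ = 74.38°  ✓
  (0,4): δ = 31.22°  ✓
  (0,5): δ = 56.02°  ✓
  (0,6): δ = 111.33°  ·
  (0,7): δ = 136.28°  ·
  (1,2): δ = 154.16°  ·
  (1,3): δ = 125.05°  ·
  (1,4): δ = 81.89°  ·
  (1,5): δ = 5.35°  ✓
  (1,6): δ = 60.66°  ✓
  (1,7): δ = 85.61°  ·
  (2,3): δ = 150.89°  ·
  (2,4): δ = 107.73°  ·
  (2,5): δ = 20.49°  ✓
  (2,6): δ = 34.83°  ✓
  (2,7): δ = 59.78°  ✓
  (3,4): δ = 136.84°  ·
  (3,5): δ = 49.60°  ✓
  (3,6): δ = 5.72°  ✓
  (3,7): δ = 30.67°  ✓
  (4,5): δ = 92.76°  ·
  (4,6): δ = 37.45°  ✓
  (4,7): δ = 12.50°  ✓
  (5,6): δ = 124.69°  ·
  (5,7): δ = 99.74°  ·
  (6,7): δ = 155.05°  ·
antipodal pairs: 13

count = 13; pairs: (0,3), (0,4), (0,5), (1,5), (1,6), (2,5), (2,6), (2,7), (3,5), (3,6), (3,7), (4,6), (4,7)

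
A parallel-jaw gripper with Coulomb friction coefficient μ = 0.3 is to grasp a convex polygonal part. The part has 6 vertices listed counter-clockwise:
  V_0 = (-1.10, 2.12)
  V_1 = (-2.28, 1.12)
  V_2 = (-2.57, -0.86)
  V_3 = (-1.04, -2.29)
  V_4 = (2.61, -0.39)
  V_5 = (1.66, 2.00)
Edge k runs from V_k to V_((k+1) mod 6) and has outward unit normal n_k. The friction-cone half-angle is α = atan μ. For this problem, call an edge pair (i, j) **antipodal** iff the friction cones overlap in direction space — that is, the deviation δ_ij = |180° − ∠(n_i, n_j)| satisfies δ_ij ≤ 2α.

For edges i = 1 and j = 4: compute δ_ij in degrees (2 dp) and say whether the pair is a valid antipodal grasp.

δ = 30.01°, valid

α = atan 0.3 = 16.70°;  2α = 33.40°
edge 1: e_1 = (-0.29, -1.98);  n_1 = (-0.9894, +0.1449)
edge 4: e_4 = (-0.95, +2.39);  n_4 = (+0.9293, +0.3694)
∠(n_1, n_4) = 149.99°
δ = |180° − 149.99°| = 30.01°
30.01° ≤ 2α = 33.40°  →  valid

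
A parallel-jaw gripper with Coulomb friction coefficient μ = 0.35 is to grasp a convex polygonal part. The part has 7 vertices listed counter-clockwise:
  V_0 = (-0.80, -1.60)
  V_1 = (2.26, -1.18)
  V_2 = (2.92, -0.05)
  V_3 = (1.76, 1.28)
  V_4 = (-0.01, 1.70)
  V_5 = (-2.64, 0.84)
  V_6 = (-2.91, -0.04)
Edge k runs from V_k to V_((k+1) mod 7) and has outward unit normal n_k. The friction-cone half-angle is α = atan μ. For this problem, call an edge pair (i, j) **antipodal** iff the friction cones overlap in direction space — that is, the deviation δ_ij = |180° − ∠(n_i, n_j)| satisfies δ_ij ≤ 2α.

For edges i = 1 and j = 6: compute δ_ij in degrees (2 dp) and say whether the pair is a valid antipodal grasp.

δ = 83.81°, invalid

α = atan 0.35 = 19.29°;  2α = 38.58°
edge 1: e_1 = (+0.66, +1.13);  n_1 = (+0.8635, -0.5043)
edge 6: e_6 = (+2.11, -1.56);  n_6 = (-0.5945, -0.8041)
∠(n_1, n_6) = 96.19°
δ = |180° − 96.19°| = 83.81°
83.81° > 2α = 38.58°  →  invalid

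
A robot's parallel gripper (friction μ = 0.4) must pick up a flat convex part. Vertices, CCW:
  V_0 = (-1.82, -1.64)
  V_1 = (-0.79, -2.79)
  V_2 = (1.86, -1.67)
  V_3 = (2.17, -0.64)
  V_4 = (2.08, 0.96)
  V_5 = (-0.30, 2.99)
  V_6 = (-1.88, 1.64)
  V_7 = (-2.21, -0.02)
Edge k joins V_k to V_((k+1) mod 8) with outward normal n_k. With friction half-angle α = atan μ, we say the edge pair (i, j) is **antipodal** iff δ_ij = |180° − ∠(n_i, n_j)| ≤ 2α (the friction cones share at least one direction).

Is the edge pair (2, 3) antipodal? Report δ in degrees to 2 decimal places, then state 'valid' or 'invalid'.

α = atan 0.4 = 21.80°;  2α = 43.60°
edge 2: e_2 = (+0.31, +1.03);  n_2 = (+0.9576, -0.2882)
edge 3: e_3 = (-0.09, +1.60);  n_3 = (+0.9984, +0.0562)
∠(n_2, n_3) = 19.97°
δ = |180° − 19.97°| = 160.03°
160.03° > 2α = 43.60°  →  invalid

δ = 160.03°, invalid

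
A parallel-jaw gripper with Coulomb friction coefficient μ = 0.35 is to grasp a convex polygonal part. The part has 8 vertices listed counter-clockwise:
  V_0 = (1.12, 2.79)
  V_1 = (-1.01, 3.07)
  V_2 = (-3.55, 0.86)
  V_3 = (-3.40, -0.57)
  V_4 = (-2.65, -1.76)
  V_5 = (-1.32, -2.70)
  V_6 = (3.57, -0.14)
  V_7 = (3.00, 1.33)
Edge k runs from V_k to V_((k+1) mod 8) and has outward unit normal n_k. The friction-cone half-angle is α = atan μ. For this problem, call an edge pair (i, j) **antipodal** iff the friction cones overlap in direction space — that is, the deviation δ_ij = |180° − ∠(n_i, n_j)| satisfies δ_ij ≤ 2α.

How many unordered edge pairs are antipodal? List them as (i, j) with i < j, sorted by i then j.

α = atan 0.35 = 19.29°;  2α = 38.58°
n_0 = (+0.1303, +0.9915)
n_1 = (-0.6564, +0.7544)
n_2 = (-0.9945, -0.1043)
n_3 = (-0.8460, -0.5332)
n_4 = (-0.5772, -0.8166)
n_5 = (+0.4638, -0.8859)
n_6 = (+0.9324, +0.3615)
n_7 = (+0.6134, +0.7898)
  (0,1): δ = 131.49°  ·
  (0,2): δ = 76.52°  ·
  (0,3): δ = 50.29°  ·
  (0,4): δ = 27.76°  ✓
  (0,5): δ = 35.12°  ✓
  (0,6): δ = 118.68°  ·
  (0,7): δ = 149.66°  ·
  (1,2): δ = 125.04°  ·
  (1,3): δ = 98.80°  ·
  (1,4): δ = 76.28°  ·
  (1,5): δ = 13.39°  ✓
  (1,6): δ = 70.17°  ·
  (1,7): δ = 101.14°  ·
  (2,3): δ = 153.77°  ·
  (2,4): δ = 131.24°  ·
  (2,5): δ = 68.36°  ·
  (2,6): δ = 15.21°  ✓
  (2,7): δ = 46.18°  ·
  (3,4): δ = 157.47°  ·
  (3,5): δ = 94.59°  ·
  (3,6): δ = 11.03°  ✓
  (3,7): δ = 19.95°  ✓
  (4,5): δ = 117.12°  ·
  (4,6): δ = 33.55°  ✓
  (4,7): δ = 2.58°  ✓
  (5,6): δ = 96.44°  ·
  (5,7): δ = 65.47°  ·
  (6,7): δ = 149.03°  ·
antipodal pairs: 8

count = 8; pairs: (0,4), (0,5), (1,5), (2,6), (3,6), (3,7), (4,6), (4,7)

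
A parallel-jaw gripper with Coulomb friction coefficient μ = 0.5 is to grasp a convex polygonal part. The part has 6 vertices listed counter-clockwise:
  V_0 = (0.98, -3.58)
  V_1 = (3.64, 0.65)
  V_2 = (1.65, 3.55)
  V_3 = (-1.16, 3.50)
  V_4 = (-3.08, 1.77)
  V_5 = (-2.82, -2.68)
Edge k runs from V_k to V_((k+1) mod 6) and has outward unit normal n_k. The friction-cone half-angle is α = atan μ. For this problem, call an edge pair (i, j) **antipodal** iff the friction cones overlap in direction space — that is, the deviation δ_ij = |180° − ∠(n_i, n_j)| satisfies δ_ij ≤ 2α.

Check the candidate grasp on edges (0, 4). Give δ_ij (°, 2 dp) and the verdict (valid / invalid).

δ = 35.51°, valid

α = atan 0.5 = 26.57°;  2α = 53.13°
edge 0: e_0 = (+2.66, +4.23);  n_0 = (+0.8465, -0.5323)
edge 4: e_4 = (+0.26, -4.45);  n_4 = (-0.9983, -0.0583)
∠(n_0, n_4) = 144.49°
δ = |180° − 144.49°| = 35.51°
35.51° ≤ 2α = 53.13°  →  valid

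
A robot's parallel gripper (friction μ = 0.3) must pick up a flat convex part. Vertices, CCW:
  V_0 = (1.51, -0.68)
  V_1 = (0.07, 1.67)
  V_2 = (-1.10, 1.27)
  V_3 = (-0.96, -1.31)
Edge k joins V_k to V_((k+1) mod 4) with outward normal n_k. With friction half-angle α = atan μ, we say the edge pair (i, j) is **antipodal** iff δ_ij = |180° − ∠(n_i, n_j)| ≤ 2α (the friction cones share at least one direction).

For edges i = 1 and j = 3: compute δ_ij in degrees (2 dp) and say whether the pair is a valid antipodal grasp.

δ = 4.57°, valid

α = atan 0.3 = 16.70°;  2α = 33.40°
edge 1: e_1 = (-1.17, -0.40);  n_1 = (-0.3235, +0.9462)
edge 3: e_3 = (+2.47, +0.63);  n_3 = (+0.2471, -0.9690)
∠(n_1, n_3) = 175.43°
δ = |180° − 175.43°| = 4.57°
4.57° ≤ 2α = 33.40°  →  valid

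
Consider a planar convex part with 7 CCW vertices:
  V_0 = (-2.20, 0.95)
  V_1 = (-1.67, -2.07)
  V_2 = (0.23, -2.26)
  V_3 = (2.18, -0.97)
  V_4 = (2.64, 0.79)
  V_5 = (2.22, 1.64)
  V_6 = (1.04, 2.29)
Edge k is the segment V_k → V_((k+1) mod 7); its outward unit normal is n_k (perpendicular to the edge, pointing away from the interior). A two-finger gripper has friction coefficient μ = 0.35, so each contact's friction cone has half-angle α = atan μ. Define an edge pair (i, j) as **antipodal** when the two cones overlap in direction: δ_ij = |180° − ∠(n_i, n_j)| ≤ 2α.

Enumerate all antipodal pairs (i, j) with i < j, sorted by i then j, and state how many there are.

α = atan 0.35 = 19.29°;  2α = 38.58°
n_0 = (-0.9849, -0.1729)
n_1 = (-0.0995, -0.9950)
n_2 = (+0.5517, -0.8340)
n_3 = (+0.9675, -0.2529)
n_4 = (+0.8965, +0.4430)
n_5 = (+0.4825, +0.8759)
n_6 = (-0.3822, +0.9241)
  (0,1): δ = 105.66°  ·
  (0,2): δ = 66.47°  ·
  (0,3): δ = 24.60°  ✓
  (0,4): δ = 16.34°  ✓
  (0,5): δ = 51.20°  ·
  (0,6): δ = 102.52°  ·
  (1,2): δ = 140.80°  ·
  (1,3): δ = 98.94°  ·
  (1,4): δ = 57.99°  ·
  (1,5): δ = 23.14°  ✓
  (1,6): δ = 28.18°  ✓
  (2,3): δ = 138.13°  ·
  (2,4): δ = 97.19°  ·
  (2,5): δ = 62.33°  ·
  (2,6): δ = 11.02°  ✓
  (3,4): δ = 139.06°  ·
  (3,5): δ = 104.20°  ·
  (3,6): δ = 52.88°  ·
  (4,5): δ = 145.14°  ·
  (4,6): δ = 93.83°  ·
  (5,6): δ = 128.68°  ·
antipodal pairs: 5

count = 5; pairs: (0,3), (0,4), (1,5), (1,6), (2,6)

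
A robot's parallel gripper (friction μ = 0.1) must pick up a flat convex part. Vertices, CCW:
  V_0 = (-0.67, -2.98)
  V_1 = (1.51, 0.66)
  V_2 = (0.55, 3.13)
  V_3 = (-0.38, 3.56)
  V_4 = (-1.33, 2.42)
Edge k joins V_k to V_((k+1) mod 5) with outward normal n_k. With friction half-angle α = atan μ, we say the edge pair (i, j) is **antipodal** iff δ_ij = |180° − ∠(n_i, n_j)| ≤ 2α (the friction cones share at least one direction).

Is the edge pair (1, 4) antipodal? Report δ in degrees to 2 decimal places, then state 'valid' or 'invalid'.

δ = 14.27°, invalid

α = atan 0.1 = 5.71°;  2α = 11.42°
edge 1: e_1 = (-0.96, +2.47);  n_1 = (+0.9321, +0.3623)
edge 4: e_4 = (+0.66, -5.40);  n_4 = (-0.9926, -0.1213)
∠(n_1, n_4) = 165.73°
δ = |180° − 165.73°| = 14.27°
14.27° > 2α = 11.42°  →  invalid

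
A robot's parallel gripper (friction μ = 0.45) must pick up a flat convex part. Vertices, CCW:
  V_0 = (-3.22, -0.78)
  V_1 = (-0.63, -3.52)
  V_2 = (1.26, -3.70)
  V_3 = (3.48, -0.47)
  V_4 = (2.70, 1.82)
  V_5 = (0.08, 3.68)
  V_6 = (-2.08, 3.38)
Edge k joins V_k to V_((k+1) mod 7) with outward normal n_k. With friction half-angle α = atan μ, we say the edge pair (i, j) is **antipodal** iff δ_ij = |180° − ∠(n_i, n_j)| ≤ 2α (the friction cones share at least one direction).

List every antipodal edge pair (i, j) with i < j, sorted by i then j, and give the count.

count = 7; pairs: (0,3), (0,4), (1,4), (1,5), (2,5), (2,6), (3,6)

α = atan 0.45 = 24.23°;  2α = 48.46°
n_0 = (-0.7267, -0.6869)
n_1 = (-0.0948, -0.9955)
n_2 = (+0.8241, -0.5664)
n_3 = (+0.9466, +0.3224)
n_4 = (+0.5789, +0.8154)
n_5 = (-0.1376, +0.9905)
n_6 = (-0.9644, +0.2643)
  (0,1): δ = 138.83°  ·
  (0,2): δ = 77.89°  ·
  (0,3): δ = 24.58°  ✓
  (0,4): δ = 11.24°  ✓
  (0,5): δ = 54.52°  ·
  (0,6): δ = 121.29°  ·
  (1,2): δ = 119.06°  ·
  (1,3): δ = 65.75°  ·
  (1,4): δ = 29.93°  ✓
  (1,5): δ = 13.35°  ✓
  (1,6): δ = 80.12°  ·
  (2,3): δ = 126.69°  ·
  (2,4): δ = 90.87°  ·
  (2,5): δ = 47.59°  ✓
  (2,6): δ = 19.18°  ✓
  (3,4): δ = 144.18°  ·
  (3,5): δ = 100.90°  ·
  (3,6): δ = 34.13°  ✓
  (4,5): δ = 136.72°  ·
  (4,6): δ = 69.95°  ·
  (5,6): δ = 113.23°  ·
antipodal pairs: 7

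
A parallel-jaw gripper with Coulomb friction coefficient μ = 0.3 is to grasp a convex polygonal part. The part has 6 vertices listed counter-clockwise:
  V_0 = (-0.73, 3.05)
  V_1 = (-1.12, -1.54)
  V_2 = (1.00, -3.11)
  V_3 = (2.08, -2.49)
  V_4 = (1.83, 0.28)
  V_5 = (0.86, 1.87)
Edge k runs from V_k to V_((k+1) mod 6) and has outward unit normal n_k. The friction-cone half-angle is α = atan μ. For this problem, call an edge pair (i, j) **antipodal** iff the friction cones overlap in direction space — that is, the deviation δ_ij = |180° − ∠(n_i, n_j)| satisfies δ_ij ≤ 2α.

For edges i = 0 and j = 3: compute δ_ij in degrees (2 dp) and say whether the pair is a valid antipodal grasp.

α = atan 0.3 = 16.70°;  2α = 33.40°
edge 0: e_0 = (-0.39, -4.59);  n_0 = (-0.9964, +0.0847)
edge 3: e_3 = (-0.25, +2.77);  n_3 = (+0.9960, +0.0899)
∠(n_0, n_3) = 169.99°
δ = |180° − 169.99°| = 10.01°
10.01° ≤ 2α = 33.40°  →  valid

δ = 10.01°, valid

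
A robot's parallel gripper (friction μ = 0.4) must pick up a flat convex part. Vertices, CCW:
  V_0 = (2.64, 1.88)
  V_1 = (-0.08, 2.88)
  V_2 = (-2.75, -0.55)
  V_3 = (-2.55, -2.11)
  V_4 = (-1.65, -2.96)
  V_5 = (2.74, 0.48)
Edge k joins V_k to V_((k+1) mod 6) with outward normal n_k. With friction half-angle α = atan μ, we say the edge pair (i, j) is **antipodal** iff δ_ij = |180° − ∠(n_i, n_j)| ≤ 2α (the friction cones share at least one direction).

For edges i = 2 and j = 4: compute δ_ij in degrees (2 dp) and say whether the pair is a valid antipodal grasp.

δ = 59.22°, invalid

α = atan 0.4 = 21.80°;  2α = 43.60°
edge 2: e_2 = (+0.20, -1.56);  n_2 = (-0.9919, -0.1272)
edge 4: e_4 = (+4.39, +3.44);  n_4 = (+0.6168, -0.7871)
∠(n_2, n_4) = 120.78°
δ = |180° − 120.78°| = 59.22°
59.22° > 2α = 43.60°  →  invalid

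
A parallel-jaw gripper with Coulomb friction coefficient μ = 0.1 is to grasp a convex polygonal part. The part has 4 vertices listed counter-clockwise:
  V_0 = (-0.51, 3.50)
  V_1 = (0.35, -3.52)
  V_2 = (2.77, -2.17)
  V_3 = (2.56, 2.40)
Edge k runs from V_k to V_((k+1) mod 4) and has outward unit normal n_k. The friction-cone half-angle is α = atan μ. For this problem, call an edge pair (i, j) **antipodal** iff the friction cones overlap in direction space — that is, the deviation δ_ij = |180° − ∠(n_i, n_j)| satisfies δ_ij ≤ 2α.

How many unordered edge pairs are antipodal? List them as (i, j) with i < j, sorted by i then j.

count = 1; pairs: (0,2)

α = atan 0.1 = 5.71°;  2α = 11.42°
n_0 = (-0.9926, -0.1216)
n_1 = (+0.4872, -0.8733)
n_2 = (+0.9989, +0.0459)
n_3 = (+0.3373, +0.9414)
  (0,1): δ = 67.83°  ·
  (0,2): δ = 4.35°  ✓
  (0,3): δ = 63.30°  ·
  (1,2): δ = 116.52°  ·
  (1,3): δ = 48.87°  ·
  (2,3): δ = 112.34°  ·
antipodal pairs: 1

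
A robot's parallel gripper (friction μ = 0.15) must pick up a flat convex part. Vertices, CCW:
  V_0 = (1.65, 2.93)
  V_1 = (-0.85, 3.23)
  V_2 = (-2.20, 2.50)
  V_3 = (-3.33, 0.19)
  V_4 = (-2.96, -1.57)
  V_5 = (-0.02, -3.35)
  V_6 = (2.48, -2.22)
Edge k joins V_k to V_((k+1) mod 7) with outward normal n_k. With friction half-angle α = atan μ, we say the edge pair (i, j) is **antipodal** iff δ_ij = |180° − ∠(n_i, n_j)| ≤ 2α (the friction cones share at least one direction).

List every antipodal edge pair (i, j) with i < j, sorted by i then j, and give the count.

α = atan 0.15 = 8.53°;  2α = 17.06°
n_0 = (+0.1191, +0.9929)
n_1 = (-0.4757, +0.8796)
n_2 = (-0.8983, +0.4394)
n_3 = (-0.9786, -0.2057)
n_4 = (-0.5179, -0.8554)
n_5 = (+0.4119, -0.9112)
n_6 = (+0.9873, +0.1591)
  (0,1): δ = 144.76°  ·
  (0,2): δ = 109.22°  ·
  (0,3): δ = 71.28°  ·
  (0,4): δ = 24.35°  ·
  (0,5): δ = 31.17°  ·
  (0,6): δ = 106.00°  ·
  (1,2): δ = 144.47°  ·
  (1,3): δ = 106.53°  ·
  (1,4): δ = 59.59°  ·
  (1,5): δ = 4.08°  ✓
  (1,6): δ = 70.75°  ·
  (2,3): δ = 142.06°  ·
  (2,4): δ = 95.13°  ·
  (2,5): δ = 39.61°  ·
  (2,6): δ = 35.22°  ·
  (3,4): δ = 133.06°  ·
  (3,5): δ = 77.55°  ·
  (3,6): δ = 2.72°  ✓
  (4,5): δ = 124.48°  ·
  (4,6): δ = 49.65°  ·
  (5,6): δ = 105.17°  ·
antipodal pairs: 2

count = 2; pairs: (1,5), (3,6)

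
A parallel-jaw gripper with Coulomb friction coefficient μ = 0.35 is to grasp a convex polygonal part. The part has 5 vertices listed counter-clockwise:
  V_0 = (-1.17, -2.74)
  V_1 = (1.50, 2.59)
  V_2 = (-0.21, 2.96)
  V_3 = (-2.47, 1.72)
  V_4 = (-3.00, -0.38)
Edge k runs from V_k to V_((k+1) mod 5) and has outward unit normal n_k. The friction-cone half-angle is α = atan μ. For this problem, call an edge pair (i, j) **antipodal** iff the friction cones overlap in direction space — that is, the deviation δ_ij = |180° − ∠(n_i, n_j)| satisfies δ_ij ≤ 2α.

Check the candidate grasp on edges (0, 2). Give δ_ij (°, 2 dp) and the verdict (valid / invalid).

α = atan 0.35 = 19.29°;  2α = 38.58°
edge 0: e_0 = (+2.67, +5.33);  n_0 = (+0.8941, -0.4479)
edge 2: e_2 = (-2.26, -1.24);  n_2 = (-0.4810, +0.8767)
∠(n_0, n_2) = 145.36°
δ = |180° − 145.36°| = 34.64°
34.64° ≤ 2α = 38.58°  →  valid

δ = 34.64°, valid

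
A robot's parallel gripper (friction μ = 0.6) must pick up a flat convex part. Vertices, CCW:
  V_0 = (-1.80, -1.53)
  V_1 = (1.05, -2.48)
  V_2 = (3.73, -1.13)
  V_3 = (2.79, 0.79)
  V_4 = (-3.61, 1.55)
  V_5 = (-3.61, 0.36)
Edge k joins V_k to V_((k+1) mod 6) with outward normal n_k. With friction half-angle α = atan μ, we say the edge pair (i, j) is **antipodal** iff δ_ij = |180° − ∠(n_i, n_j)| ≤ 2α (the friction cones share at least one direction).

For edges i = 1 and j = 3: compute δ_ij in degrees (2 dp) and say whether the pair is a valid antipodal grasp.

δ = 33.51°, valid

α = atan 0.6 = 30.96°;  2α = 61.93°
edge 1: e_1 = (+2.68, +1.35);  n_1 = (+0.4499, -0.8931)
edge 3: e_3 = (-6.40, +0.76);  n_3 = (+0.1179, +0.9930)
∠(n_1, n_3) = 146.49°
δ = |180° − 146.49°| = 33.51°
33.51° ≤ 2α = 61.93°  →  valid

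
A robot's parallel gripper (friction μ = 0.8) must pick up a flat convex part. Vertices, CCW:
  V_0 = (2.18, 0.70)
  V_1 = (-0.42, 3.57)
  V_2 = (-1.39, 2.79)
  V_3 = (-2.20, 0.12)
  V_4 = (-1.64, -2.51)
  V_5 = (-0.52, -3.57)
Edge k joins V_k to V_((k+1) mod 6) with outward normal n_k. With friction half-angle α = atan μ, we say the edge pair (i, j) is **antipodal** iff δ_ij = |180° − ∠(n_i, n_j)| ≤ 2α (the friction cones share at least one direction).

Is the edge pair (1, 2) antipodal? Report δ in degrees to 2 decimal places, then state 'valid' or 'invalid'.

α = atan 0.8 = 38.66°;  2α = 77.32°
edge 1: e_1 = (-0.97, -0.78);  n_1 = (-0.6267, +0.7793)
edge 2: e_2 = (-0.81, -2.67);  n_2 = (-0.9569, +0.2903)
∠(n_1, n_2) = 34.32°
δ = |180° − 34.32°| = 145.68°
145.68° > 2α = 77.32°  →  invalid

δ = 145.68°, invalid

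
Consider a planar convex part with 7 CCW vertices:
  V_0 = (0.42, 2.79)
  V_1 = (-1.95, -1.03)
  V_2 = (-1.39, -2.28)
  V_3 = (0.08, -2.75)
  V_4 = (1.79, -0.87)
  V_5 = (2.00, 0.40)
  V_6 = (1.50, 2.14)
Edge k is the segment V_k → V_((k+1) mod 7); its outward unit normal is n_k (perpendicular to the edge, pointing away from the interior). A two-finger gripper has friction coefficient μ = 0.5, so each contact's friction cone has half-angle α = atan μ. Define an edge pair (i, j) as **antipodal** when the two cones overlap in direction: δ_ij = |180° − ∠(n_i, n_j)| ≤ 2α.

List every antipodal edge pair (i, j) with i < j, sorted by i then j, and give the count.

count = 7; pairs: (0,3), (0,4), (0,5), (1,4), (1,5), (1,6), (2,6)

α = atan 0.5 = 26.57°;  2α = 53.13°
n_0 = (-0.8497, +0.5272)
n_1 = (-0.9126, -0.4088)
n_2 = (-0.3045, -0.9525)
n_3 = (+0.7398, -0.6729)
n_4 = (+0.9866, -0.1631)
n_5 = (+0.9611, +0.2762)
n_6 = (+0.5157, +0.8568)
  (0,1): δ = 124.05°  ·
  (0,2): δ = 75.91°  ·
  (0,3): δ = 10.47°  ✓
  (0,4): δ = 22.43°  ✓
  (0,5): δ = 47.85°  ✓
  (0,6): δ = 90.77°  ·
  (1,2): δ = 131.86°  ·
  (1,3): δ = 66.42°  ·
  (1,4): δ = 33.52°  ✓
  (1,5): δ = 8.10°  ✓
  (1,6): δ = 34.83°  ✓
  (2,3): δ = 114.56°  ·
  (2,4): δ = 81.66°  ·
  (2,5): δ = 56.24°  ·
  (2,6): δ = 13.31°  ✓
  (3,4): δ = 147.10°  ·
  (3,5): δ = 121.68°  ·
  (3,6): δ = 78.75°  ·
  (4,5): δ = 154.58°  ·
  (4,6): δ = 111.65°  ·
  (5,6): δ = 137.07°  ·
antipodal pairs: 7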